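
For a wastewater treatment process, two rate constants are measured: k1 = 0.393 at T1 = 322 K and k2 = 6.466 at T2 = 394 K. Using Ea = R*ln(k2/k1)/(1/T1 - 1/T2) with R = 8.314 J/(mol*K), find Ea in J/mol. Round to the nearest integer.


Ea = R * ln(k2/k1) / (1/T1 - 1/T2)
ln(k2/k1) = ln(6.466/0.393) = 2.8005033
1/T1 - 1/T2 = 1/322 - 1/394 = 0.000567518996
Ea = 8.314 * 2.8005033 / 0.000567518996
Ea = 41027 J/mol


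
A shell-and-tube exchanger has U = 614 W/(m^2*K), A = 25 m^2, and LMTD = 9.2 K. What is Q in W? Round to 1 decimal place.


Q = U * A * LMTD
Q = 614 * 25 * 9.2
Q = 141220.0 W


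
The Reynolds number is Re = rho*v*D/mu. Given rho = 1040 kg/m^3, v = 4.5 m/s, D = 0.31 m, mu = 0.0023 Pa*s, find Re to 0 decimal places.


Re = rho * v * D / mu
Re = 1040 * 4.5 * 0.31 / 0.0023
Re = 1450.8 / 0.0023
Re = 630783


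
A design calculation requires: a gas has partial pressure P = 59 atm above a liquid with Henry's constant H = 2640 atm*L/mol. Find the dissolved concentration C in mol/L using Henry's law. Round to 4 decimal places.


C = P / H
C = 59 / 2640
C = 0.0223 mol/L


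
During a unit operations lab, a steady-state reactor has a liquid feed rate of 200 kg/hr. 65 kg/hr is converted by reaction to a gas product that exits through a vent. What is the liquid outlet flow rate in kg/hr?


Steady-state mass balance on the main outlet: F_out = F_in - F_removed
F_out = 200 - 65
F_out = 135 kg/hr


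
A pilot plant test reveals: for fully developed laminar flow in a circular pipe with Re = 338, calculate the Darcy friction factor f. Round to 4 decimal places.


f = 64 / Re
f = 64 / 338
f = 0.1893


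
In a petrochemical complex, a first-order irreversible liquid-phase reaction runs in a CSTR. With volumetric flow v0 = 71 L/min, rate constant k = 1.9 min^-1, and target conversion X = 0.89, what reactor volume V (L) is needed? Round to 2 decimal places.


V = v0 * X / (k * (1 - X))
V = 71 * 0.89 / (1.9 * (1 - 0.89))
V = 63.19 / (1.9 * 0.11)
V = 63.19 / 0.209
V = 302.34 L


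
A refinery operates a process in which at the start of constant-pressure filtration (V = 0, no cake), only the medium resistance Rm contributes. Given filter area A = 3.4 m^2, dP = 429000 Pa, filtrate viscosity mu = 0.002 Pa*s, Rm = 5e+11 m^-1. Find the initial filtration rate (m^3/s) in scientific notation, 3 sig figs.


rate = A * dP / (mu * Rm)
rate = 3.4 * 429000 / (0.002 * 5e+11)
rate = 1458600.0 / 1.000e+09
rate = 1.46e-03 m^3/s


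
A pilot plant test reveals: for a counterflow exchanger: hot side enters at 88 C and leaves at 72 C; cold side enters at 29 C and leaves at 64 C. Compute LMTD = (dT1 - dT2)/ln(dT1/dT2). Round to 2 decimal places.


dT1 = Th_in - Tc_out = 88 - 64 = 24
dT2 = Th_out - Tc_in = 72 - 29 = 43
LMTD = (dT1 - dT2) / ln(dT1/dT2)
LMTD = (24 - 43) / ln(24/43)
LMTD = 32.58 K


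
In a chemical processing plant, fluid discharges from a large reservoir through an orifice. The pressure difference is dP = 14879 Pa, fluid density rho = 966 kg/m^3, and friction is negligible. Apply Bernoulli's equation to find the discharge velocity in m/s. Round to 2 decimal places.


v = sqrt(2*dP/rho)
v = sqrt(2*14879/966)
v = sqrt(30.805383)
v = 5.55 m/s


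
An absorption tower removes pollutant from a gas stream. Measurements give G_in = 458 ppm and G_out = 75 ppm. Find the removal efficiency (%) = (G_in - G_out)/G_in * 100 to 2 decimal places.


Efficiency = (G_in - G_out) / G_in * 100%
Efficiency = (458 - 75) / 458 * 100
Efficiency = 383 / 458 * 100
Efficiency = 83.62%


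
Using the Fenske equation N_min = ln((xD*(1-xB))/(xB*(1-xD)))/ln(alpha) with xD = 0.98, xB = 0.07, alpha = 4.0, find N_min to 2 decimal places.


N_min = ln((xD*(1-xB))/(xB*(1-xD))) / ln(alpha)
Numerator inside ln: 0.9114 / 0.0014 = 651.0
ln(651.0) = 6.47851
ln(alpha) = ln(4.0) = 1.386294
N_min = 6.47851 / 1.386294 = 4.67


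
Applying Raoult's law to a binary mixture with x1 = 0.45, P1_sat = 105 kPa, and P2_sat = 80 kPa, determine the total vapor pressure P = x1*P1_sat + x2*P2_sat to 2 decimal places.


P = x1*P1_sat + x2*P2_sat
x2 = 1 - x1 = 1 - 0.45 = 0.55
P = 0.45*105 + 0.55*80
P = 47.25 + 44.0
P = 91.25 kPa


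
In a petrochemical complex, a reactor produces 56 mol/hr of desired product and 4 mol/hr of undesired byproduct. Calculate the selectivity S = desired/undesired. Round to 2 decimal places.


S = desired product rate / undesired product rate
S = 56 / 4
S = 14.00


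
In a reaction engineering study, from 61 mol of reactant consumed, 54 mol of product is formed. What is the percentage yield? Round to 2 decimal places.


Yield = (moles product / moles consumed) * 100%
Yield = (54 / 61) * 100
Yield = 0.8852 * 100
Yield = 88.52%


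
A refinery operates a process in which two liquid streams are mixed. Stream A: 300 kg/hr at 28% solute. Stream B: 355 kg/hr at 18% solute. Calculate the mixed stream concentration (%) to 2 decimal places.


Mass balance on solute: F1*x1 + F2*x2 = F3*x3
F3 = F1 + F2 = 300 + 355 = 655 kg/hr
x3 = (F1*x1 + F2*x2)/F3
x3 = (300*0.28 + 355*0.18) / 655
x3 = 22.58%


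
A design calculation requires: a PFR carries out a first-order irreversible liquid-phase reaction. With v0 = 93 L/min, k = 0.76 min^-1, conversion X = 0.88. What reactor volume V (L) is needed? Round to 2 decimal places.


V = (v0/k) * ln(1/(1-X))
V = (93/0.76) * ln(1/(1-0.88))
V = 122.368421 * ln(8.333333)
V = 122.368421 * 2.120263
V = 259.45 L


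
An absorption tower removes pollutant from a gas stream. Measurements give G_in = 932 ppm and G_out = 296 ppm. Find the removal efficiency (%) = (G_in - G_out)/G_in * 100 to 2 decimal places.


Efficiency = (G_in - G_out) / G_in * 100%
Efficiency = (932 - 296) / 932 * 100
Efficiency = 636 / 932 * 100
Efficiency = 68.24%


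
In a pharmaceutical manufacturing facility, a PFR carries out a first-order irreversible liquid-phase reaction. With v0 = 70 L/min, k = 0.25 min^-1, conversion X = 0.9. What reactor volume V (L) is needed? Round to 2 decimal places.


V = (v0/k) * ln(1/(1-X))
V = (70/0.25) * ln(1/(1-0.9))
V = 280.0 * ln(10.0)
V = 280.0 * 2.302585
V = 644.72 L


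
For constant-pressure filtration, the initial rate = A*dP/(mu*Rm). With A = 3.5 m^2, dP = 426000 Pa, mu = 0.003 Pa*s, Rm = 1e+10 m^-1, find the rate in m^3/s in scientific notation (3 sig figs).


rate = A * dP / (mu * Rm)
rate = 3.5 * 426000 / (0.003 * 1e+10)
rate = 1491000.0 / 3.000e+07
rate = 4.97e-02 m^3/s


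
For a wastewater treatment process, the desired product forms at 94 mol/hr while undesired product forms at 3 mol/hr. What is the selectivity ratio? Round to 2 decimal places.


S = desired product rate / undesired product rate
S = 94 / 3
S = 31.33


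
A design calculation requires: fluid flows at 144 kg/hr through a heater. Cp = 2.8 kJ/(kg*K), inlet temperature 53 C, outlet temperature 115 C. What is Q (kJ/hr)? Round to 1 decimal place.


Q = m_dot * Cp * (T2 - T1)
Q = 144 * 2.8 * (115 - 53)
Q = 144 * 2.8 * 62
Q = 24998.4 kJ/hr


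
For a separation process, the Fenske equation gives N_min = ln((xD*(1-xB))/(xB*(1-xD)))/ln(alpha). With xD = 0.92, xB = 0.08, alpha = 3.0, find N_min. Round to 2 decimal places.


N_min = ln((xD*(1-xB))/(xB*(1-xD))) / ln(alpha)
Numerator inside ln: 0.8464 / 0.0064 = 132.25
ln(132.25) = 4.884694
ln(alpha) = ln(3.0) = 1.098612
N_min = 4.884694 / 1.098612 = 4.45


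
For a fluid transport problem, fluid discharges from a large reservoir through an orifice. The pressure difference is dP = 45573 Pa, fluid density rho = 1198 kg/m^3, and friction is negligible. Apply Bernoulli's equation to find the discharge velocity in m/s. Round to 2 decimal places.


v = sqrt(2*dP/rho)
v = sqrt(2*45573/1198)
v = sqrt(76.081803)
v = 8.72 m/s


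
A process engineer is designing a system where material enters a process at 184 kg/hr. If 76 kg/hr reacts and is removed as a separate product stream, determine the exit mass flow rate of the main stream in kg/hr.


Steady-state mass balance on the main outlet: F_out = F_in - F_removed
F_out = 184 - 76
F_out = 108 kg/hr


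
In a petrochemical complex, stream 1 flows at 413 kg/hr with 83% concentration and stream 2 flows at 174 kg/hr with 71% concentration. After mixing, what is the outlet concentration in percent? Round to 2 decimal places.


Mass balance on solute: F1*x1 + F2*x2 = F3*x3
F3 = F1 + F2 = 413 + 174 = 587 kg/hr
x3 = (F1*x1 + F2*x2)/F3
x3 = (413*0.83 + 174*0.71) / 587
x3 = 79.44%


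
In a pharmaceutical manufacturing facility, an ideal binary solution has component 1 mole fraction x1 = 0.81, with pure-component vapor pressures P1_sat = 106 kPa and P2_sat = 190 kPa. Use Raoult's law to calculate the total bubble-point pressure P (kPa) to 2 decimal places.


P = x1*P1_sat + x2*P2_sat
x2 = 1 - x1 = 1 - 0.81 = 0.19
P = 0.81*106 + 0.19*190
P = 85.86 + 36.1
P = 121.96 kPa


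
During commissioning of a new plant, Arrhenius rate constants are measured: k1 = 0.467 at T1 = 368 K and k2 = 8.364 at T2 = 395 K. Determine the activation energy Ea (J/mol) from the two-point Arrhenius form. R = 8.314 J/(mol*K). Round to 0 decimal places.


Ea = R * ln(k2/k1) / (1/T1 - 1/T2)
ln(k2/k1) = ln(8.364/0.467) = 2.8853628
1/T1 - 1/T2 = 1/368 - 1/395 = 0.000185745735
Ea = 8.314 * 2.8853628 / 0.000185745735
Ea = 129149 J/mol


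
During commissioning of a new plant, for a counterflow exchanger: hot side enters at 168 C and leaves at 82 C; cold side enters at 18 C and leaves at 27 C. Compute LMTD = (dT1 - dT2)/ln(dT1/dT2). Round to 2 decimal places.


dT1 = Th_in - Tc_out = 168 - 27 = 141
dT2 = Th_out - Tc_in = 82 - 18 = 64
LMTD = (dT1 - dT2) / ln(dT1/dT2)
LMTD = (141 - 64) / ln(141/64)
LMTD = 97.48 K


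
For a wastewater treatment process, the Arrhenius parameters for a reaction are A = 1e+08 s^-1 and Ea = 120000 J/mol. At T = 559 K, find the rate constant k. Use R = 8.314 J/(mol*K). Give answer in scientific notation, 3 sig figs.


k = A * exp(-Ea/(R*T))
k = 1e+08 * exp(-120000 / (8.314 * 559))
k = 1e+08 * exp(-25.820189)
k = 6.12e-04


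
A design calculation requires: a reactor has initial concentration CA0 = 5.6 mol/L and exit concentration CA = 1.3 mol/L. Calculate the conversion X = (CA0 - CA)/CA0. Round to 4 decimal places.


X = (CA0 - CA) / CA0
X = (5.6 - 1.3) / 5.6
X = 4.3 / 5.6
X = 0.7679


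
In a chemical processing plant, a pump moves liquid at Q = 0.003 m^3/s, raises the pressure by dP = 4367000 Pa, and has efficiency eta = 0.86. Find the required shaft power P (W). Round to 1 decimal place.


P = Q * dP / eta
P = 0.003 * 4367000 / 0.86
P = 13101.0 / 0.86
P = 15233.7 W


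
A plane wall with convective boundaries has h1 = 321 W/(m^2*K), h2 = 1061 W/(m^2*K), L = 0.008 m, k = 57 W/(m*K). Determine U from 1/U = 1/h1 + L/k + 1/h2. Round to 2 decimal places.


1/U = 1/h1 + L/k + 1/h2
1/U = 1/321 + 0.008/57 + 1/1061
1/U = 0.0031152648 + 0.0001403509 + 0.0009425071
1/U = 0.0041981228
U = 238.20 W/(m^2*K)


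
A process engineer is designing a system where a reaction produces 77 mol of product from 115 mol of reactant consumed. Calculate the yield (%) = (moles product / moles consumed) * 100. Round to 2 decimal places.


Yield = (moles product / moles consumed) * 100%
Yield = (77 / 115) * 100
Yield = 0.6696 * 100
Yield = 66.96%


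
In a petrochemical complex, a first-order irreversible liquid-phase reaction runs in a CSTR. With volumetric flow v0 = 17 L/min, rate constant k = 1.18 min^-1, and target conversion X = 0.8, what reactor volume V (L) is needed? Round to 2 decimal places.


V = v0 * X / (k * (1 - X))
V = 17 * 0.8 / (1.18 * (1 - 0.8))
V = 13.6 / (1.18 * 0.2)
V = 13.6 / 0.236
V = 57.63 L


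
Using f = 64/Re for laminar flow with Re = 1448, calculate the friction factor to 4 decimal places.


f = 64 / Re
f = 64 / 1448
f = 0.0442


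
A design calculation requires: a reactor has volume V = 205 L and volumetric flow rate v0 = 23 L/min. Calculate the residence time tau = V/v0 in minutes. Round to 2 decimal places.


tau = V / v0
tau = 205 / 23
tau = 8.91 min


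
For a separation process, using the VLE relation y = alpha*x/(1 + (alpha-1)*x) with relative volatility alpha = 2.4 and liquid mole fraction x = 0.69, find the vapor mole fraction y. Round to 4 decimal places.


y = alpha*x / (1 + (alpha-1)*x)
y = 2.4*0.69 / (1 + (2.4-1)*0.69)
y = 1.656 / (1 + 0.966)
y = 1.656 / 1.966
y = 0.8423


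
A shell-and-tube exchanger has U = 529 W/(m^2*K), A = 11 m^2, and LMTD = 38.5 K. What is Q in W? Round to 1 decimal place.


Q = U * A * LMTD
Q = 529 * 11 * 38.5
Q = 224031.5 W


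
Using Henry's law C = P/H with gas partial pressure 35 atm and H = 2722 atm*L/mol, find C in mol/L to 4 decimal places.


C = P / H
C = 35 / 2722
C = 0.0129 mol/L


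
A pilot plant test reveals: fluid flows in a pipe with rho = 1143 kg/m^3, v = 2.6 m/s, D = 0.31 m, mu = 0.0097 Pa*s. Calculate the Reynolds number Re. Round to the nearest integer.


Re = rho * v * D / mu
Re = 1143 * 2.6 * 0.31 / 0.0097
Re = 921.258 / 0.0097
Re = 94975


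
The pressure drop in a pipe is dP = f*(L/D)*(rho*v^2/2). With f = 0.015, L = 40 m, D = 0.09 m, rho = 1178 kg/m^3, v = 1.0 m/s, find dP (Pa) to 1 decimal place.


dP = f * (L/D) * (rho*v^2/2)
dP = 0.015 * (40/0.09) * (1178*1.0^2/2)
L/D = 444.44444444
rho*v^2/2 = 1178*1.0/2 = 589.0
dP = 0.015 * 444.44444444 * 589.0
dP = 3926.7 Pa


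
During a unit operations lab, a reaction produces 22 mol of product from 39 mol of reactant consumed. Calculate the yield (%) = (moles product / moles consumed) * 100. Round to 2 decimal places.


Yield = (moles product / moles consumed) * 100%
Yield = (22 / 39) * 100
Yield = 0.5641 * 100
Yield = 56.41%


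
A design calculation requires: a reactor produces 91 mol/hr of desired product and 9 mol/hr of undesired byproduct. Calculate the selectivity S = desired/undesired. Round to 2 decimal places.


S = desired product rate / undesired product rate
S = 91 / 9
S = 10.11


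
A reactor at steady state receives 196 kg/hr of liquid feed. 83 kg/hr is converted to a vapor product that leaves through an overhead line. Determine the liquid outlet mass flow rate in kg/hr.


Steady-state mass balance on the main outlet: F_out = F_in - F_removed
F_out = 196 - 83
F_out = 113 kg/hr


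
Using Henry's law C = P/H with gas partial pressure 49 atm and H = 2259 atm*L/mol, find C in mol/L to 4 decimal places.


C = P / H
C = 49 / 2259
C = 0.0217 mol/L


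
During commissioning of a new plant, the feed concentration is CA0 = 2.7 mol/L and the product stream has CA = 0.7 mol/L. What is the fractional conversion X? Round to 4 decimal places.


X = (CA0 - CA) / CA0
X = (2.7 - 0.7) / 2.7
X = 2.0 / 2.7
X = 0.7407


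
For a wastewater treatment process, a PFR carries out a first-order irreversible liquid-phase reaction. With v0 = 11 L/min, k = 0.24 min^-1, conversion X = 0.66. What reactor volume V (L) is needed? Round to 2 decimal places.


V = (v0/k) * ln(1/(1-X))
V = (11/0.24) * ln(1/(1-0.66))
V = 45.833333 * ln(2.941176)
V = 45.833333 * 1.07881
V = 49.45 L


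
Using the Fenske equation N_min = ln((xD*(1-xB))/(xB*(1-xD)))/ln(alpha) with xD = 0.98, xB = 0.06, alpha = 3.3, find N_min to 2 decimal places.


N_min = ln((xD*(1-xB))/(xB*(1-xD))) / ln(alpha)
Numerator inside ln: 0.9212 / 0.0012 = 767.666667
ln(767.666667) = 6.643356
ln(alpha) = ln(3.3) = 1.193922
N_min = 6.643356 / 1.193922 = 5.56


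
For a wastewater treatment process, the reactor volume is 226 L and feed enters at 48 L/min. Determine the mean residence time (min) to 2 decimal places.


tau = V / v0
tau = 226 / 48
tau = 4.71 min


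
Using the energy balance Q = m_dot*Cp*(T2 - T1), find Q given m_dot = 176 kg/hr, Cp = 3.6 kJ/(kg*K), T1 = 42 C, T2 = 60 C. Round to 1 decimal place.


Q = m_dot * Cp * (T2 - T1)
Q = 176 * 3.6 * (60 - 42)
Q = 176 * 3.6 * 18
Q = 11404.8 kJ/hr


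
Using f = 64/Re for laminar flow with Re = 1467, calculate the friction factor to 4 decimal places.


f = 64 / Re
f = 64 / 1467
f = 0.0436


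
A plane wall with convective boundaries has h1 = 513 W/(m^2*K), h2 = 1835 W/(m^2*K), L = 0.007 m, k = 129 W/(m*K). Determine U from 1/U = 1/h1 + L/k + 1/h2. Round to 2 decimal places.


1/U = 1/h1 + L/k + 1/h2
1/U = 1/513 + 0.007/129 + 1/1835
1/U = 0.0019493177 + 5.42636e-05 + 0.0005449591
1/U = 0.0025485404
U = 392.38 W/(m^2*K)


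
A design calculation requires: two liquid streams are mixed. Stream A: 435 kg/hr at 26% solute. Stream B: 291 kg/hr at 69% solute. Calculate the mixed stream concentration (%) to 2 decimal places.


Mass balance on solute: F1*x1 + F2*x2 = F3*x3
F3 = F1 + F2 = 435 + 291 = 726 kg/hr
x3 = (F1*x1 + F2*x2)/F3
x3 = (435*0.26 + 291*0.69) / 726
x3 = 43.24%


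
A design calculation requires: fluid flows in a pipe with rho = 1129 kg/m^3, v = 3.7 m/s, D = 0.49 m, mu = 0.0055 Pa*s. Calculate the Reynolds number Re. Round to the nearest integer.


Re = rho * v * D / mu
Re = 1129 * 3.7 * 0.49 / 0.0055
Re = 2046.877 / 0.0055
Re = 372159


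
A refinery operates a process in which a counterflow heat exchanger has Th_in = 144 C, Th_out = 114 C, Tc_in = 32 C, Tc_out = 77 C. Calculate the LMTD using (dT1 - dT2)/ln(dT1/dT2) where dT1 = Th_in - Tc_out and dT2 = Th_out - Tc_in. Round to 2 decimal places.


dT1 = Th_in - Tc_out = 144 - 77 = 67
dT2 = Th_out - Tc_in = 114 - 32 = 82
LMTD = (dT1 - dT2) / ln(dT1/dT2)
LMTD = (67 - 82) / ln(67/82)
LMTD = 74.25 K


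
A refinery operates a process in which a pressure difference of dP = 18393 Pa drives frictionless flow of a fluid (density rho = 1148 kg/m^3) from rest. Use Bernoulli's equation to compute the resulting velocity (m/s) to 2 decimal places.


v = sqrt(2*dP/rho)
v = sqrt(2*18393/1148)
v = sqrt(32.043554)
v = 5.66 m/s


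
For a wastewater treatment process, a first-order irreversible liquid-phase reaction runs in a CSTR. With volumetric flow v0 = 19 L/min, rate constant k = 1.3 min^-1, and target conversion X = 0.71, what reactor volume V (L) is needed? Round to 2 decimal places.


V = v0 * X / (k * (1 - X))
V = 19 * 0.71 / (1.3 * (1 - 0.71))
V = 13.49 / (1.3 * 0.29)
V = 13.49 / 0.377
V = 35.78 L


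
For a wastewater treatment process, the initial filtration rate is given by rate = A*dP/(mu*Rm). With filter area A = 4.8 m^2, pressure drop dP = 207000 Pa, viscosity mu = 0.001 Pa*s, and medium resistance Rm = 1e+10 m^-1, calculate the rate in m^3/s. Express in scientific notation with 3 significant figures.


rate = A * dP / (mu * Rm)
rate = 4.8 * 207000 / (0.001 * 1e+10)
rate = 993600.0 / 1.000e+07
rate = 9.94e-02 m^3/s


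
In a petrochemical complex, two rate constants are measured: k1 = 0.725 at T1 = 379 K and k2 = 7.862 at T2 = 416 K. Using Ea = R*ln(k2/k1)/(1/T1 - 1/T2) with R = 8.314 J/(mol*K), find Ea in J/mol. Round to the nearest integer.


Ea = R * ln(k2/k1) / (1/T1 - 1/T2)
ln(k2/k1) = ln(7.862/0.725) = 2.3836247
1/T1 - 1/T2 = 1/379 - 1/416 = 0.000234676274
Ea = 8.314 * 2.3836247 / 0.000234676274
Ea = 84446 J/mol


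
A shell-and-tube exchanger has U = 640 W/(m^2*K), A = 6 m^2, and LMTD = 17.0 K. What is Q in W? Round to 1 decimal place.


Q = U * A * LMTD
Q = 640 * 6 * 17.0
Q = 65280.0 W


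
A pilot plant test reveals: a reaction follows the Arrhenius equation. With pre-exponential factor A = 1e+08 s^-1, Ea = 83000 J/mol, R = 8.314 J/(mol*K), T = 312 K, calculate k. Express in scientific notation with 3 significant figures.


k = A * exp(-Ea/(R*T))
k = 1e+08 * exp(-83000 / (8.314 * 312))
k = 1e+08 * exp(-31.997311)
k = 1.27e-06


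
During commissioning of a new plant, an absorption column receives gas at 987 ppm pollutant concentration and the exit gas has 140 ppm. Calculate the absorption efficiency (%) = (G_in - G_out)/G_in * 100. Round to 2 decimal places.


Efficiency = (G_in - G_out) / G_in * 100%
Efficiency = (987 - 140) / 987 * 100
Efficiency = 847 / 987 * 100
Efficiency = 85.82%


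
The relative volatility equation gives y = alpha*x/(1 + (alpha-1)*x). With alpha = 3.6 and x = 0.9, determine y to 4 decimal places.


y = alpha*x / (1 + (alpha-1)*x)
y = 3.6*0.9 / (1 + (3.6-1)*0.9)
y = 3.24 / (1 + 2.34)
y = 3.24 / 3.34
y = 0.9701


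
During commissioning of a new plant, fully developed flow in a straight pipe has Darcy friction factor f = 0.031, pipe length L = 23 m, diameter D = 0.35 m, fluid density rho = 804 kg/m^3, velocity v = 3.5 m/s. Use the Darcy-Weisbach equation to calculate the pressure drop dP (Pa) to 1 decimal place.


dP = f * (L/D) * (rho*v^2/2)
dP = 0.031 * (23/0.35) * (804*3.5^2/2)
L/D = 65.71428571
rho*v^2/2 = 804*12.25/2 = 4924.5
dP = 0.031 * 65.71428571 * 4924.5
dP = 10031.9 Pa


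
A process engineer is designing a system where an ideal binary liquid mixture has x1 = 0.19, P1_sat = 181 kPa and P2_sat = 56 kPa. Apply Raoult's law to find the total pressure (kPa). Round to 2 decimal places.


P = x1*P1_sat + x2*P2_sat
x2 = 1 - x1 = 1 - 0.19 = 0.81
P = 0.19*181 + 0.81*56
P = 34.39 + 45.36
P = 79.75 kPa


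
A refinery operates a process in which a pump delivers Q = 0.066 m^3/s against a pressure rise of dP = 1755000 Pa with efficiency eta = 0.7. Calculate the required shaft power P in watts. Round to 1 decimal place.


P = Q * dP / eta
P = 0.066 * 1755000 / 0.7
P = 115830.0 / 0.7
P = 165471.4 W


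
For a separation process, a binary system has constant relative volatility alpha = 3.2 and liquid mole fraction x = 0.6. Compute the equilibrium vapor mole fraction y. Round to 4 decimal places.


y = alpha*x / (1 + (alpha-1)*x)
y = 3.2*0.6 / (1 + (3.2-1)*0.6)
y = 1.92 / (1 + 1.32)
y = 1.92 / 2.32
y = 0.8276


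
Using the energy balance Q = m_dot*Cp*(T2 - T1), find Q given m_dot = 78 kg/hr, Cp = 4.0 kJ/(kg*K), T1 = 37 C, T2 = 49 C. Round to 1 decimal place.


Q = m_dot * Cp * (T2 - T1)
Q = 78 * 4.0 * (49 - 37)
Q = 78 * 4.0 * 12
Q = 3744.0 kJ/hr


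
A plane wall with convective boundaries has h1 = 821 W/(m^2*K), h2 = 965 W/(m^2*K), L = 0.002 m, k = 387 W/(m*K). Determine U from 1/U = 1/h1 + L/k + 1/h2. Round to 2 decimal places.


1/U = 1/h1 + L/k + 1/h2
1/U = 1/821 + 0.002/387 + 1/965
1/U = 0.0012180268 + 5.168e-06 + 0.0010362694
1/U = 0.0022594642
U = 442.58 W/(m^2*K)


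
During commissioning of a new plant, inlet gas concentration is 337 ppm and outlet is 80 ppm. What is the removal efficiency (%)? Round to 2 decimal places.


Efficiency = (G_in - G_out) / G_in * 100%
Efficiency = (337 - 80) / 337 * 100
Efficiency = 257 / 337 * 100
Efficiency = 76.26%


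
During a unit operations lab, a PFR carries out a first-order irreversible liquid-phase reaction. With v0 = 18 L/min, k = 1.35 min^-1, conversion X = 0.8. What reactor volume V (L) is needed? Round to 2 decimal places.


V = (v0/k) * ln(1/(1-X))
V = (18/1.35) * ln(1/(1-0.8))
V = 13.333333 * ln(5.0)
V = 13.333333 * 1.609438
V = 21.46 L


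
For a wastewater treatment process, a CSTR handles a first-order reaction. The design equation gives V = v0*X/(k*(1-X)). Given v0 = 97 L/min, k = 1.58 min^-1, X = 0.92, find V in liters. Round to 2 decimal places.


V = v0 * X / (k * (1 - X))
V = 97 * 0.92 / (1.58 * (1 - 0.92))
V = 89.24 / (1.58 * 0.08)
V = 89.24 / 0.1264
V = 706.01 L


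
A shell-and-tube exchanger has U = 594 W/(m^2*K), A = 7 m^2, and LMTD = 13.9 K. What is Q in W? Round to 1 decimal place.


Q = U * A * LMTD
Q = 594 * 7 * 13.9
Q = 57796.2 W


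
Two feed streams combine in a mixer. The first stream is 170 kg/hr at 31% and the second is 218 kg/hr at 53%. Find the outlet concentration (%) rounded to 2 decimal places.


Mass balance on solute: F1*x1 + F2*x2 = F3*x3
F3 = F1 + F2 = 170 + 218 = 388 kg/hr
x3 = (F1*x1 + F2*x2)/F3
x3 = (170*0.31 + 218*0.53) / 388
x3 = 43.36%


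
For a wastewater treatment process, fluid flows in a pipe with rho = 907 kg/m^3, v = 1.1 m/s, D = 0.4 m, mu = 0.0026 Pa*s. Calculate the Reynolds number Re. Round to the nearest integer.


Re = rho * v * D / mu
Re = 907 * 1.1 * 0.4 / 0.0026
Re = 399.08 / 0.0026
Re = 153492


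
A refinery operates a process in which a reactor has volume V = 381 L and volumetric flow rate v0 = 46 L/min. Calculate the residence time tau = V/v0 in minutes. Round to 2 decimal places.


tau = V / v0
tau = 381 / 46
tau = 8.28 min


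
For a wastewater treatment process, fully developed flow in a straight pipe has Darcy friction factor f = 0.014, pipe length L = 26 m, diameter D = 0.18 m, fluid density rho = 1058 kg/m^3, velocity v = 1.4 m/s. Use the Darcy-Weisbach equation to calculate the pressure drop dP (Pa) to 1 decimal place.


dP = f * (L/D) * (rho*v^2/2)
dP = 0.014 * (26/0.18) * (1058*1.4^2/2)
L/D = 144.44444444
rho*v^2/2 = 1058*1.96/2 = 1036.84
dP = 0.014 * 144.44444444 * 1036.84
dP = 2096.7 Pa


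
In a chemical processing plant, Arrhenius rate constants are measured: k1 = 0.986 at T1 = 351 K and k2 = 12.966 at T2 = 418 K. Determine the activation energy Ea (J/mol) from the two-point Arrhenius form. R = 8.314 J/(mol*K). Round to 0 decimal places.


Ea = R * ln(k2/k1) / (1/T1 - 1/T2)
ln(k2/k1) = ln(12.966/0.986) = 2.5764295
1/T1 - 1/T2 = 1/351 - 1/418 = 0.000456658351
Ea = 8.314 * 2.5764295 / 0.000456658351
Ea = 46907 J/mol


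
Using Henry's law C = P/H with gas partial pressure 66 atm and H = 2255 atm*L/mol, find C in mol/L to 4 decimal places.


C = P / H
C = 66 / 2255
C = 0.0293 mol/L


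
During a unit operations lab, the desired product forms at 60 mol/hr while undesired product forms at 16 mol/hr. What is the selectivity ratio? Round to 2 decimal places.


S = desired product rate / undesired product rate
S = 60 / 16
S = 3.75


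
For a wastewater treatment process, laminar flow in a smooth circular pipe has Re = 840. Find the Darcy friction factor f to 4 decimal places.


f = 64 / Re
f = 64 / 840
f = 0.0762


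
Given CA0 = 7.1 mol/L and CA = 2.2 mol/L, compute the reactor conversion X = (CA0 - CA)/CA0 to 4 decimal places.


X = (CA0 - CA) / CA0
X = (7.1 - 2.2) / 7.1
X = 4.9 / 7.1
X = 0.6901


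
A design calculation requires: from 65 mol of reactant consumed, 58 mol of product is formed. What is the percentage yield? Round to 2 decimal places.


Yield = (moles product / moles consumed) * 100%
Yield = (58 / 65) * 100
Yield = 0.8923 * 100
Yield = 89.23%


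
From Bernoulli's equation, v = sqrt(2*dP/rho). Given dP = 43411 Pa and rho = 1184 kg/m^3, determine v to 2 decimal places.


v = sqrt(2*dP/rho)
v = sqrt(2*43411/1184)
v = sqrt(73.329392)
v = 8.56 m/s


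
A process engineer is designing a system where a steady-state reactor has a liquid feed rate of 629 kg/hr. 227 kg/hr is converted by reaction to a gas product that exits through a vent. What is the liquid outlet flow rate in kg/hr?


Steady-state mass balance on the main outlet: F_out = F_in - F_removed
F_out = 629 - 227
F_out = 402 kg/hr


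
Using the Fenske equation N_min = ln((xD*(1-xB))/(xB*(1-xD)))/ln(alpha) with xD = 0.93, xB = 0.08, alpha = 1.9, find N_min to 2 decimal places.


N_min = ln((xD*(1-xB))/(xB*(1-xD))) / ln(alpha)
Numerator inside ln: 0.8556 / 0.0056 = 152.785714
ln(152.785714) = 5.029036
ln(alpha) = ln(1.9) = 0.641854
N_min = 5.029036 / 0.641854 = 7.84


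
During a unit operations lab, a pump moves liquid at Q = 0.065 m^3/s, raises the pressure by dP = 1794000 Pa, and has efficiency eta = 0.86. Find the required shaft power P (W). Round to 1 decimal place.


P = Q * dP / eta
P = 0.065 * 1794000 / 0.86
P = 116610.0 / 0.86
P = 135593.0 W


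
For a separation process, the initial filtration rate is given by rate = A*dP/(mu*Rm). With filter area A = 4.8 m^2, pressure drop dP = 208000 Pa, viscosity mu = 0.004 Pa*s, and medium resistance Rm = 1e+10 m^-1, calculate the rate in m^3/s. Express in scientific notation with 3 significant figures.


rate = A * dP / (mu * Rm)
rate = 4.8 * 208000 / (0.004 * 1e+10)
rate = 998400.0 / 4.000e+07
rate = 2.50e-02 m^3/s


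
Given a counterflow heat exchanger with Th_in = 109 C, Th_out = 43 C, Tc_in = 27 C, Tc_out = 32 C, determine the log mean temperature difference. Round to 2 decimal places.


dT1 = Th_in - Tc_out = 109 - 32 = 77
dT2 = Th_out - Tc_in = 43 - 27 = 16
LMTD = (dT1 - dT2) / ln(dT1/dT2)
LMTD = (77 - 16) / ln(77/16)
LMTD = 38.82 K


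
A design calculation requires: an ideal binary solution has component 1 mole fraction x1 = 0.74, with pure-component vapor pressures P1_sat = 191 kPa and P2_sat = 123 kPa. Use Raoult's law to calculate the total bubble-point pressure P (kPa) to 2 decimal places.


P = x1*P1_sat + x2*P2_sat
x2 = 1 - x1 = 1 - 0.74 = 0.26
P = 0.74*191 + 0.26*123
P = 141.34 + 31.98
P = 173.32 kPa


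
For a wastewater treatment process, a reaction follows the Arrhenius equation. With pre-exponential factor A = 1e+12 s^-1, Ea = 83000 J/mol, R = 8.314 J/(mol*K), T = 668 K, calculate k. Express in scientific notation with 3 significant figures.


k = A * exp(-Ea/(R*T))
k = 1e+12 * exp(-83000 / (8.314 * 668))
k = 1e+12 * exp(-14.944852)
k = 3.23e+05


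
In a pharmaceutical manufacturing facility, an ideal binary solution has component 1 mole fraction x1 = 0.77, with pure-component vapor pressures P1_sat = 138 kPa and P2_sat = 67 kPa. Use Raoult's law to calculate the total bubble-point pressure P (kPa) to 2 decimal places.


P = x1*P1_sat + x2*P2_sat
x2 = 1 - x1 = 1 - 0.77 = 0.23
P = 0.77*138 + 0.23*67
P = 106.26 + 15.41
P = 121.67 kPa


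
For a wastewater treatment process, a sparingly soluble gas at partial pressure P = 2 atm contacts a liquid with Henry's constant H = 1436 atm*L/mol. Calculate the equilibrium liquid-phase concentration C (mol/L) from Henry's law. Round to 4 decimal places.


C = P / H
C = 2 / 1436
C = 0.0014 mol/L


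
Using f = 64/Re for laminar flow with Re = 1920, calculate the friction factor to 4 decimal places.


f = 64 / Re
f = 64 / 1920
f = 0.0333


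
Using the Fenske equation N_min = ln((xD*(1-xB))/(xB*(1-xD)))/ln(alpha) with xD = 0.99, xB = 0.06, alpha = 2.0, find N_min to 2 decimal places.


N_min = ln((xD*(1-xB))/(xB*(1-xD))) / ln(alpha)
Numerator inside ln: 0.9306 / 0.0006 = 1551.0
ln(1551.0) = 7.346655
ln(alpha) = ln(2.0) = 0.693147
N_min = 7.346655 / 0.693147 = 10.60


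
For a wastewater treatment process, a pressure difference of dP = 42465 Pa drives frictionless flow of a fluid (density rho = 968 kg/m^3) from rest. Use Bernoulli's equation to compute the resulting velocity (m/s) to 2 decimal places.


v = sqrt(2*dP/rho)
v = sqrt(2*42465/968)
v = sqrt(87.737603)
v = 9.37 m/s


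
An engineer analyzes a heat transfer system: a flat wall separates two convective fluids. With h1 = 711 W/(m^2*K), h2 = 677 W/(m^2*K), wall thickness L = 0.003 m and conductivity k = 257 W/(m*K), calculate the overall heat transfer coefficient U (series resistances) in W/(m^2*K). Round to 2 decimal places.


1/U = 1/h1 + L/k + 1/h2
1/U = 1/711 + 0.003/257 + 1/677
1/U = 0.0014064698 + 1.16732e-05 + 0.0014771049
1/U = 0.0028952479
U = 345.39 W/(m^2*K)


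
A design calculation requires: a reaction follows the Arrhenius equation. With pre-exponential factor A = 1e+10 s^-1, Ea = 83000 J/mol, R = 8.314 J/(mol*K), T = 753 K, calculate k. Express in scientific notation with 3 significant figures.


k = A * exp(-Ea/(R*T))
k = 1e+10 * exp(-83000 / (8.314 * 753))
k = 1e+10 * exp(-13.25785)
k = 1.75e+04


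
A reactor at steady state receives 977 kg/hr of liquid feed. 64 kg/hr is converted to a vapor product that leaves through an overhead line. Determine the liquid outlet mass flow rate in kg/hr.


Steady-state mass balance on the main outlet: F_out = F_in - F_removed
F_out = 977 - 64
F_out = 913 kg/hr


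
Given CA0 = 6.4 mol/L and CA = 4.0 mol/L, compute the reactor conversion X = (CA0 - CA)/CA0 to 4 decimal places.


X = (CA0 - CA) / CA0
X = (6.4 - 4.0) / 6.4
X = 2.4 / 6.4
X = 0.3750


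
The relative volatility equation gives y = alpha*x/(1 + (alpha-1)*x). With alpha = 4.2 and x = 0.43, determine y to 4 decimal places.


y = alpha*x / (1 + (alpha-1)*x)
y = 4.2*0.43 / (1 + (4.2-1)*0.43)
y = 1.806 / (1 + 1.376)
y = 1.806 / 2.376
y = 0.7601


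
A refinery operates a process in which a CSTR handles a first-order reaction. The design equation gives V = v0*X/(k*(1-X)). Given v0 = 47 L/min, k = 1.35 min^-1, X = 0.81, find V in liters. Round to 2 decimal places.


V = v0 * X / (k * (1 - X))
V = 47 * 0.81 / (1.35 * (1 - 0.81))
V = 38.07 / (1.35 * 0.19)
V = 38.07 / 0.2565
V = 148.42 L


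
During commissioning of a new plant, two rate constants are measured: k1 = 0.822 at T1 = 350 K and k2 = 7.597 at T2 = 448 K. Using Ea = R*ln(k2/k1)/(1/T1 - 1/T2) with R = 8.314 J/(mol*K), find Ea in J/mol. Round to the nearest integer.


Ea = R * ln(k2/k1) / (1/T1 - 1/T2)
ln(k2/k1) = ln(7.597/0.822) = 2.2237683
1/T1 - 1/T2 = 1/350 - 1/448 = 0.000625
Ea = 8.314 * 2.2237683 / 0.000625
Ea = 29581 J/mol


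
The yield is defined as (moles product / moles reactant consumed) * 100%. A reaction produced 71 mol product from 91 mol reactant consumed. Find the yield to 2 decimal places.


Yield = (moles product / moles consumed) * 100%
Yield = (71 / 91) * 100
Yield = 0.7802 * 100
Yield = 78.02%


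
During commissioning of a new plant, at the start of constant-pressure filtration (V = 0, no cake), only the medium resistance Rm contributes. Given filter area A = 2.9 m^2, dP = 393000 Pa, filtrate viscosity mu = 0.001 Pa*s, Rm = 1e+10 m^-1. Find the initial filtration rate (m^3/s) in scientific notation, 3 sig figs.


rate = A * dP / (mu * Rm)
rate = 2.9 * 393000 / (0.001 * 1e+10)
rate = 1139700.0 / 1.000e+07
rate = 1.14e-01 m^3/s


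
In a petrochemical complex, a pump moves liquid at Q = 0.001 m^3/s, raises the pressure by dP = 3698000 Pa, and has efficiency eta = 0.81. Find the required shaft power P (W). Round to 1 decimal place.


P = Q * dP / eta
P = 0.001 * 3698000 / 0.81
P = 3698.0 / 0.81
P = 4565.4 W


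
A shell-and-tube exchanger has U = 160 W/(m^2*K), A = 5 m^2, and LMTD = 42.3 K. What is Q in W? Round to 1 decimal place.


Q = U * A * LMTD
Q = 160 * 5 * 42.3
Q = 33840.0 W


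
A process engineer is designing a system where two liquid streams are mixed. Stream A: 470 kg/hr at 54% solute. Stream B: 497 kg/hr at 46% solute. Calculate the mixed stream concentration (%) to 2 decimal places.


Mass balance on solute: F1*x1 + F2*x2 = F3*x3
F3 = F1 + F2 = 470 + 497 = 967 kg/hr
x3 = (F1*x1 + F2*x2)/F3
x3 = (470*0.54 + 497*0.46) / 967
x3 = 49.89%


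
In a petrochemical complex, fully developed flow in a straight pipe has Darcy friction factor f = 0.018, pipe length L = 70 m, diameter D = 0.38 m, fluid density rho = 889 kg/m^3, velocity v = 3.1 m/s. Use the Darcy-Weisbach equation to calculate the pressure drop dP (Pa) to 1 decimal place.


dP = f * (L/D) * (rho*v^2/2)
dP = 0.018 * (70/0.38) * (889*3.1^2/2)
L/D = 184.21052632
rho*v^2/2 = 889*9.61/2 = 4271.645
dP = 0.018 * 184.21052632 * 4271.645
dP = 14163.9 Pa


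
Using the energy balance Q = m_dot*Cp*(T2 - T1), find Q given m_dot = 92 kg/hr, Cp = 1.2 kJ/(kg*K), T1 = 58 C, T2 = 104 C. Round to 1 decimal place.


Q = m_dot * Cp * (T2 - T1)
Q = 92 * 1.2 * (104 - 58)
Q = 92 * 1.2 * 46
Q = 5078.4 kJ/hr


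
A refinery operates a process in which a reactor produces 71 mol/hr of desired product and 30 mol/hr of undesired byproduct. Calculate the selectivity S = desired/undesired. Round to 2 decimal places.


S = desired product rate / undesired product rate
S = 71 / 30
S = 2.37


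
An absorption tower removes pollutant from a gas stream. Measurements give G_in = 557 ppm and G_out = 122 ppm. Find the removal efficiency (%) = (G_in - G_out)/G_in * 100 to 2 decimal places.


Efficiency = (G_in - G_out) / G_in * 100%
Efficiency = (557 - 122) / 557 * 100
Efficiency = 435 / 557 * 100
Efficiency = 78.10%


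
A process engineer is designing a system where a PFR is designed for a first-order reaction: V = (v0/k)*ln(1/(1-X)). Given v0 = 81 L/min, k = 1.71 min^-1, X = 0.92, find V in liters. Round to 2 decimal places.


V = (v0/k) * ln(1/(1-X))
V = (81/1.71) * ln(1/(1-0.92))
V = 47.368421 * ln(12.5)
V = 47.368421 * 2.525729
V = 119.64 L


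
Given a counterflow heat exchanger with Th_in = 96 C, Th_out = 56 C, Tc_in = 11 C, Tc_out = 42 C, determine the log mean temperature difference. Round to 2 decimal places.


dT1 = Th_in - Tc_out = 96 - 42 = 54
dT2 = Th_out - Tc_in = 56 - 11 = 45
LMTD = (dT1 - dT2) / ln(dT1/dT2)
LMTD = (54 - 45) / ln(54/45)
LMTD = 49.36 K


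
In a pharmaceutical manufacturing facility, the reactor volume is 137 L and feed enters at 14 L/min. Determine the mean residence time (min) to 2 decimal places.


tau = V / v0
tau = 137 / 14
tau = 9.79 min


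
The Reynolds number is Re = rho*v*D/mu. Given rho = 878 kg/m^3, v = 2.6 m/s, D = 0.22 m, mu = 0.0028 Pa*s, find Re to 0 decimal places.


Re = rho * v * D / mu
Re = 878 * 2.6 * 0.22 / 0.0028
Re = 502.216 / 0.0028
Re = 179363


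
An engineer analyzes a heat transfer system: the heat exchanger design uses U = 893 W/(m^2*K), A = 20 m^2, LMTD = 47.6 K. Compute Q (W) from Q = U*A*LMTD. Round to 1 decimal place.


Q = U * A * LMTD
Q = 893 * 20 * 47.6
Q = 850136.0 W


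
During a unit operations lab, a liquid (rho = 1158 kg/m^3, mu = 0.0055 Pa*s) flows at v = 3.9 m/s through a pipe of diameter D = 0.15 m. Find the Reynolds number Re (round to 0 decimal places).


Re = rho * v * D / mu
Re = 1158 * 3.9 * 0.15 / 0.0055
Re = 677.43 / 0.0055
Re = 123169


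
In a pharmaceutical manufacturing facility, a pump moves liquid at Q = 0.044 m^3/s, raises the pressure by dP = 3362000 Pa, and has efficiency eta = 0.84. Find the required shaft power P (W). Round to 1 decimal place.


P = Q * dP / eta
P = 0.044 * 3362000 / 0.84
P = 147928.0 / 0.84
P = 176104.8 W


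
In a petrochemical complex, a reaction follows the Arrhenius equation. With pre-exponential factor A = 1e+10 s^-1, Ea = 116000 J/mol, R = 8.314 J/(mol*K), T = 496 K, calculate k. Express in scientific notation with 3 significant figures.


k = A * exp(-Ea/(R*T))
k = 1e+10 * exp(-116000 / (8.314 * 496))
k = 1e+10 * exp(-28.129777)
k = 6.07e-03


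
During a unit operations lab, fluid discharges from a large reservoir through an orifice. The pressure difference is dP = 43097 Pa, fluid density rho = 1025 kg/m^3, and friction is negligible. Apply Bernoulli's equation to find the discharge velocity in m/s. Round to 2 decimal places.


v = sqrt(2*dP/rho)
v = sqrt(2*43097/1025)
v = sqrt(84.091707)
v = 9.17 m/s


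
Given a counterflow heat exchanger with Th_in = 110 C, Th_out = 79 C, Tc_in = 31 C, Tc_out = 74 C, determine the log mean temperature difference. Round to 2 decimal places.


dT1 = Th_in - Tc_out = 110 - 74 = 36
dT2 = Th_out - Tc_in = 79 - 31 = 48
LMTD = (dT1 - dT2) / ln(dT1/dT2)
LMTD = (36 - 48) / ln(36/48)
LMTD = 41.71 K


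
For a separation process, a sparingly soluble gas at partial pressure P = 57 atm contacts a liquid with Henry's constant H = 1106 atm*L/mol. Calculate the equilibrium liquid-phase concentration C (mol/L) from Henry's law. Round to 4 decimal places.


C = P / H
C = 57 / 1106
C = 0.0515 mol/L


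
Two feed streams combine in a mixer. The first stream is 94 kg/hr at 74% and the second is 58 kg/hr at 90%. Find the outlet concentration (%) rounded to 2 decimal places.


Mass balance on solute: F1*x1 + F2*x2 = F3*x3
F3 = F1 + F2 = 94 + 58 = 152 kg/hr
x3 = (F1*x1 + F2*x2)/F3
x3 = (94*0.74 + 58*0.9) / 152
x3 = 80.11%


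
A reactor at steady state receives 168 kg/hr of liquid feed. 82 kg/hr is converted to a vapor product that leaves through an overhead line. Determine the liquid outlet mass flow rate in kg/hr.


Steady-state mass balance on the main outlet: F_out = F_in - F_removed
F_out = 168 - 82
F_out = 86 kg/hr


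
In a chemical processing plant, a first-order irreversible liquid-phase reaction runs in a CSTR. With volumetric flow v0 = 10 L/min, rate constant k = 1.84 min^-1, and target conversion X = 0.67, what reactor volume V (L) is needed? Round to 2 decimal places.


V = v0 * X / (k * (1 - X))
V = 10 * 0.67 / (1.84 * (1 - 0.67))
V = 6.7 / (1.84 * 0.33)
V = 6.7 / 0.6072
V = 11.03 L
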